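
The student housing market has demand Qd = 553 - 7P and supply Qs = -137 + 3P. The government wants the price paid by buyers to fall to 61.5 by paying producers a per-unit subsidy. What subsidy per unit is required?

Required subsidy s = 25 per unit

At a buyer price of 61.5, quantity demanded is 553 − 7·61.5 = 122.5.
Sellers supply 122.5 only when they receive Ps with -137 + 3·Ps = 122.5, i.e. Ps = 86.5.
s = Ps − Pb = 86.5 − 61.5 = 25.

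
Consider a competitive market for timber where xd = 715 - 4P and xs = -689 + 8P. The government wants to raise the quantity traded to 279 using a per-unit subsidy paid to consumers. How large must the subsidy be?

At x = 279, invert demand for the buyer price: Pb = (715 − 279)/4 = 109; invert supply for the seller price: Ps = (279 − (-689))/8 = 121.
The subsidy must fill the gap: s = Ps − Pb = 121 − 109 = 12.

Required subsidy s = 12 per unit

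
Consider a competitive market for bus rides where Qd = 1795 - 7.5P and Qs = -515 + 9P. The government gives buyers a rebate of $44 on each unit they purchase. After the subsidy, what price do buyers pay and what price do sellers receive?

Buyers pay $116; sellers receive $160

Pre-subsidy: 1795 - 7.5P = -515 + 9P gives P* = 140, Q* = 745.
With the rebate, buyers effectively pay Pb = Ps − 44, where Ps is the price sellers receive.
Demand in terms of Ps becomes Qd = 1795 − 7.5(Ps − 44) = 2125 - 7.5Ps. Setting this equal to supply: 2125 - 7.5Ps = -515 + 9Ps, so Ps = 160.
Buyers pay Pb = 160 − 44 = 116; Q' = -515 + 9·160 = 925.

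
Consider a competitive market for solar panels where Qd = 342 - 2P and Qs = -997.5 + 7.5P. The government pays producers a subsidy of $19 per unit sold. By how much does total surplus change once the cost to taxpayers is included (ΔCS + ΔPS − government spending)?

Pre-subsidy: 342 - 2P = -997.5 + 7.5P gives P* = 141, Q* = 60.
With the subsidy, sellers receive Ps = Pb + 19 for each unit, where Pb is the price buyers pay.
Supply in terms of Pb becomes Qs = -997.5 + 7.5(Pb + 19) = -855 + 7.5Pb. Setting this equal to demand: 342 - 2Pb = -855 + 7.5Pb, so Pb = 126.
Sellers receive Ps = 126 + 19 = 145; Q' = 342 − 2·126 = 90.
ΔCS = ½(60 + 90)(141 − 126) = 1125; ΔPS = ½(60 + 90)(145 − 141) = 300.
Government spending = 19 × 90 = 1710.
Net change = 1125 + 300 − 1710 = -285. The loss equals the DWL triangle ½·19·30.

Net change in total surplus = -$285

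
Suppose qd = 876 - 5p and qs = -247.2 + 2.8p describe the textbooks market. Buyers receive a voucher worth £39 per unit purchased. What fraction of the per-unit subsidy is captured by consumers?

Consumer share = 14/39

Pre-subsidy: 876 - 5p = -247.2 + 2.8p gives p* = 144, q* = 156.
With the rebate, buyers effectively pay pb = ps − 39, where ps is the price sellers receive.
Demand in terms of ps becomes qd = 876 − 5(ps − 39) = 1071 - 5ps. Setting this equal to supply: 1071 - 5ps = -247.2 + 2.8ps, so ps = 169.
Buyers pay pb = 169 − 39 = 130; q' = -247.2 + 2.8·169 = 226.
Buyers' price falls by p* − pb = 144 − 130 = 14; sellers' price rises by ps − p* = 169 − 144 = 25.
So consumers capture 14/39 = 14/39 of each unit of subsidy.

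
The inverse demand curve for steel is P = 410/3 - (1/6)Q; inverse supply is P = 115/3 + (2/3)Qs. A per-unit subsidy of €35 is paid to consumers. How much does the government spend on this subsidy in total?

Pre-subsidy: 410/3 - (1/6)Q = 115/3 + (2/3)Q gives Q* = 118 and P* = 117.
With the rebate, buyers effectively pay Pb = Ps − 35, where Ps is the price sellers receive.
On the curves, Pb = 410/3 - (1/6)Q and Ps = 115/3 + (2/3)Q; the wedge Ps − Pb = 35 gives 115/3 + (2/3)Q − (410/3 - (1/6)Q) = 35, so Q' = 160.
Then Pb = 410/3 − (1/6)·160 = 110 and Ps = 115/3 + (2/3)·160 = 145.
Government outlay = subsidy × quantity = 35 × 160 = 5600.

Government cost = €5600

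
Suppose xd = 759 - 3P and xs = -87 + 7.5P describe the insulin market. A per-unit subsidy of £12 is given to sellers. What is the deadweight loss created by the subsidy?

Deadweight loss = 1080/7

Pre-subsidy: 759 - 3P = -87 + 7.5P gives P* = 564/7, x* = 3621/7.
With the subsidy, sellers receive Ps = Pb + 12 for each unit, where Pb is the price buyers pay.
Supply in terms of Pb becomes xs = -87 + 7.5(Pb + 12) = 3 + 7.5Pb. Setting this equal to demand: 759 - 3Pb = 3 + 7.5Pb, so Pb = 72.
Sellers receive Ps = 72 + 12 = 84; x' = 759 − 3·72 = 543.
The subsidy expands output by 543 − 3621/7 = 180/7 past the efficient level; on those units the gap between marginal cost and willingness to pay runs from 0 up to 12.
DWL = ½ × 12 × 180/7 = 1080/7.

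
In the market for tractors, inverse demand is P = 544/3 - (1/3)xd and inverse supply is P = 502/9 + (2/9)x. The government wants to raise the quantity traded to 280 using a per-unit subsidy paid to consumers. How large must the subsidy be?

Required subsidy s = 30 per unit

At x = 280, from the demand curve buyers pay Pb = 544/3 − (1/3)·280 = 88; from the supply curve sellers need Ps = 502/9 + (2/9)·280 = 118.
The subsidy must fill the gap: s = Ps − Pb = 118 − 88 = 30.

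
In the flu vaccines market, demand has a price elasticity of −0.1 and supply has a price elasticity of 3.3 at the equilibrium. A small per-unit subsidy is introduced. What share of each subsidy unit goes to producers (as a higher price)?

Producer share = 1/34

For a small subsidy around the equilibrium, the benefit split depends on the relative slopes, which at a point are proportional to the elasticities.
Buyer share = εs/(εs + |εd|) = 3.3/(3.3 + 0.1) = 33/34; seller share = |εd|/(εs + |εd|) = 1/34.
So producers capture 1/34 of the subsidy.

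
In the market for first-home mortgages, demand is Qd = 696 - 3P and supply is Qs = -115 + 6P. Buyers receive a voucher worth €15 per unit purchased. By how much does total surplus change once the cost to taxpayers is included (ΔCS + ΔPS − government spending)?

Pre-subsidy: 696 - 3P = -115 + 6P gives P* = 811/9, Q* = 1277/3.
With the rebate, buyers effectively pay Pb = Ps − 15, where Ps is the price sellers receive.
Demand in terms of Ps becomes Qd = 696 − 3(Ps − 15) = 741 - 3Ps. Setting this equal to supply: 741 - 3Ps = -115 + 6Ps, so Ps = 856/9.
Buyers pay Pb = 856/9 − 15 = 721/9; Q' = -115 + 6·(856/9) = 1367/3.
ΔCS = ½(1277/3 + 1367/3)(811/9 − 721/9) = 13220/3; ΔPS = ½(1277/3 + 1367/3)(856/9 − 811/9) = 6610/3.
Government spending = 15 × 1367/3 = 6835.
Net change = 13220/3 + 6610/3 − 6835 = -225. The loss equals the DWL triangle ½·15·30.

Net change in total surplus = -€225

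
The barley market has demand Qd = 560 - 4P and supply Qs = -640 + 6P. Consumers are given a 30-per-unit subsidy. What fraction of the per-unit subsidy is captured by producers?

Producer share = 0.4

Pre-subsidy: 560 - 4P = -640 + 6P gives P* = 120, Q* = 80.
With the rebate, buyers effectively pay Pb = Ps − 30, where Ps is the price sellers receive.
Demand in terms of Ps becomes Qd = 560 − 4(Ps − 30) = 680 - 4Ps. Setting this equal to supply: 680 - 4Ps = -640 + 6Ps, so Ps = 132.
Buyers pay Pb = 132 − 30 = 102; Q' = -640 + 6·132 = 152.
Buyers' price falls by P* − Pb = 120 − 102 = 18; sellers' price rises by Ps − P* = 132 − 120 = 12.
So producers capture 12/30 = 0.4 of each unit of subsidy.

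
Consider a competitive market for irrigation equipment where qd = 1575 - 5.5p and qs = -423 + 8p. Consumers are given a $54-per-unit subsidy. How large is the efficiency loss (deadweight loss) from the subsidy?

Pre-subsidy: 1575 - 5.5p = -423 + 8p gives p* = 148, q* = 761.
With the rebate, buyers effectively pay pb = ps − 54, where ps is the price sellers receive.
Demand in terms of ps becomes qd = 1575 − 5.5(ps − 54) = 1872 - 5.5ps. Setting this equal to supply: 1872 - 5.5ps = -423 + 8ps, so ps = 170.
Buyers pay pb = 170 − 54 = 116; q' = -423 + 8·170 = 937.
The subsidy expands output by 937 − 761 = 176 past the efficient level; on those units the gap between marginal cost and willingness to pay runs from 0 up to 54.
DWL = ½ × 54 × 176 = 4752.

Deadweight loss = $4752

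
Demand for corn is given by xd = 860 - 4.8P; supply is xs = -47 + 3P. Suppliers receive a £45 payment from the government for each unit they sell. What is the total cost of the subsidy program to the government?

Government cost = 225180/13

Pre-subsidy: 860 - 4.8P = -47 + 3P gives P* = 4535/39, x* = 3924/13.
With the subsidy, sellers receive Ps = Pb + 45 for each unit, where Pb is the price buyers pay.
Supply in terms of Pb becomes xs = -47 + 3(Pb + 45) = 88 + 3Pb. Setting this equal to demand: 860 - 4.8Pb = 88 + 3Pb, so Pb = 3860/39.
Sellers receive Ps = 3860/39 + 45 = 5615/39; x' = 860 − 4.8·(3860/39) = 5004/13.
Government outlay = subsidy × quantity = 45 × 5004/13 = 225180/13.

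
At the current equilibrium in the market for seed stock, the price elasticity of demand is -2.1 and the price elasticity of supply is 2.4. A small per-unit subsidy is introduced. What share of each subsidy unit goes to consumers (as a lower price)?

Consumer share = 8/15

For a small subsidy around the equilibrium, the benefit split depends on the relative slopes, which at a point are proportional to the elasticities.
Buyer share = εs/(εs + |εd|) = 2.4/(2.4 + 2.1) = 8/15; seller share = |εd|/(εs + |εd|) = 7/15.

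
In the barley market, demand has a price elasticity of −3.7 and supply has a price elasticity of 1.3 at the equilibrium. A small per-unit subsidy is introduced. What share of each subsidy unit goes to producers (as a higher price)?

Producer share = 0.74

For a small subsidy around the equilibrium, the benefit split depends on the relative slopes, which at a point are proportional to the elasticities.
Buyer share = εs/(εs + |εd|) = 1.3/(1.3 + 3.7) = 0.26; seller share = |εd|/(εs + |εd|) = 0.74.
So producers capture 0.74 of the subsidy.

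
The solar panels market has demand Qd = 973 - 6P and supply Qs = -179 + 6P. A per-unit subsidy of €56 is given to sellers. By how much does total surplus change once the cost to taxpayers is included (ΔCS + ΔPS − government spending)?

Net change in total surplus = -€4704

Pre-subsidy: 973 - 6P = -179 + 6P gives P* = 96, Q* = 397.
With the subsidy, sellers receive Ps = Pb + 56 for each unit, where Pb is the price buyers pay.
Supply in terms of Pb becomes Qs = -179 + 6(Pb + 56) = 157 + 6Pb. Setting this equal to demand: 973 - 6Pb = 157 + 6Pb, so Pb = 68.
Sellers receive Ps = 68 + 56 = 124; Q' = 973 − 6·68 = 565.
ΔCS = ½(397 + 565)(96 − 68) = 13468; ΔPS = ½(397 + 565)(124 − 96) = 13468.
Government spending = 56 × 565 = 31640.
Net change = 13468 + 13468 − 31640 = -4704. The loss equals the DWL triangle ½·56·168.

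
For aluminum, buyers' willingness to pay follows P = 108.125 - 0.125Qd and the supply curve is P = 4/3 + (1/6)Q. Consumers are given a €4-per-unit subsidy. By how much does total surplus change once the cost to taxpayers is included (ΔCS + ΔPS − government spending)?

Pre-subsidy: 108.125 - 0.125Q = 4/3 + (1/6)Q gives Q* = 2563/7 and P* = 873/14.
With the rebate, buyers effectively pay Pb = Ps − 4, where Ps is the price sellers receive.
On the curves, Pb = 108.125 - 0.125Q and Ps = 4/3 + (1/6)Q; the wedge Ps − Pb = 4 gives 4/3 + (1/6)Q − (108.125 - 0.125Q) = 4, so Q' = 2659/7.
Then Pb = 108.125 − 0.125·(2659/7) = 849/14 and Ps = 4/3 + (1/6)·(2659/7) = 905/14.
ΔCS = ½(2563/7 + 2659/7)(873/14 − 849/14) = 4476/7; ΔPS = ½(2563/7 + 2659/7)(905/14 − 873/14) = 5968/7.
Government spending = 4 × 2659/7 = 10636/7.
Net change = 4476/7 + 5968/7 − 10636/7 = -192/7. The loss equals the DWL triangle ½·4·96/7.

Net change in total surplus = -192/7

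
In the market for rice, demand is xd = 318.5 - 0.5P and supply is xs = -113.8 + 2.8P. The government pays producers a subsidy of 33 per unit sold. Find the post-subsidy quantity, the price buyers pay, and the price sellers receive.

x' = 267; buyers pay 103; sellers receive 136

Pre-subsidy: 318.5 - 0.5P = -113.8 + 2.8P gives P* = 131, x* = 253.
With the subsidy, sellers receive Ps = Pb + 33 for each unit, where Pb is the price buyers pay.
Supply in terms of Pb becomes xs = -113.8 + 2.8(Pb + 33) = -21.4 + 2.8Pb. Setting this equal to demand: 318.5 - 0.5Pb = -21.4 + 2.8Pb, so Pb = 103.
Sellers receive Ps = 103 + 33 = 136; x' = 318.5 − 0.5·103 = 267.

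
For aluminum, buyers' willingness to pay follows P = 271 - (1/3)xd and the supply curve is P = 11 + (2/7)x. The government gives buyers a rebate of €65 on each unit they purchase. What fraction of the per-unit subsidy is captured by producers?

Producer share = 6/13

Pre-subsidy: 271 - (1/3)x = 11 + (2/7)x gives x* = 420 and P* = 131.
With the rebate, buyers effectively pay Pb = Ps − 65, where Ps is the price sellers receive.
On the curves, Pb = 271 - (1/3)x and Ps = 11 + (2/7)x; the wedge Ps − Pb = 65 gives 11 + (2/7)x − (271 - (1/3)x) = 65, so x' = 525.
Then Pb = 271 − (1/3)·525 = 96 and Ps = 11 + (2/7)·525 = 161.
Buyers' price falls by P* − Pb = 131 − 96 = 35; sellers' price rises by Ps − P* = 161 − 131 = 30.
So producers capture 30/65 = 6/13 of each unit of subsidy.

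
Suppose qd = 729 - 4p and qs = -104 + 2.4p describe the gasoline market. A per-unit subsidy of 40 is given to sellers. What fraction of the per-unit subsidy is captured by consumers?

Pre-subsidy: 729 - 4p = -104 + 2.4p gives p* = 130.15625, q* = 208.375.
With the subsidy, sellers receive ps = pb + 40 for each unit, where pb is the price buyers pay.
Supply in terms of pb becomes qs = -104 + 2.4(pb + 40) = -8 + 2.4pb. Setting this equal to demand: 729 - 4pb = -8 + 2.4pb, so pb = 115.15625.
Sellers receive ps = 115.15625 + 40 = 155.15625; q' = 729 − 4·115.15625 = 268.375.
Buyers' price falls by p* − pb = 130.15625 − 115.15625 = 15; sellers' price rises by ps − p* = 155.15625 − 130.15625 = 25.
So consumers capture 15/40 = 0.375 of each unit of subsidy.

Consumer share = 0.375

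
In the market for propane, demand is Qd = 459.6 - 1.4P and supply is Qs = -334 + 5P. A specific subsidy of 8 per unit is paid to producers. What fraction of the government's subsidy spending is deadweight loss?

Pre-subsidy: 459.6 - 1.4P = -334 + 5P gives P* = 124, Q* = 286.
With the subsidy, sellers receive Ps = Pb + 8 for each unit, where Pb is the price buyers pay.
Supply in terms of Pb becomes Qs = -334 + 5(Pb + 8) = -294 + 5Pb. Setting this equal to demand: 459.6 - 1.4Pb = -294 + 5Pb, so Pb = 117.75.
Sellers receive Ps = 117.75 + 8 = 125.75; Q' = 459.6 − 1.4·117.75 = 294.75.
ΔCS = ½(286 + 294.75)(124 − 117.75) = 1814.84375; ΔPS = ½(286 + 294.75)(125.75 − 124) = 508.15625.
Government spending = 8 × 294.75 = 2358.
DWL = ½ × 8 × (294.75 − 286) = 35; fraction = 35 / 2358 = 35/2358.

DWL / government spending = 35/2358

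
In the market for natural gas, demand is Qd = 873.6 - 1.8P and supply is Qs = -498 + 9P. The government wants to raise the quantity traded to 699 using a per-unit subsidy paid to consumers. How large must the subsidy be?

Required subsidy s = 36 per unit

At Q = 699, invert demand for the buyer price: Pb = (873.6 − 699)/1.8 = 97; invert supply for the seller price: Ps = (699 − (-498))/9 = 133.
The subsidy must fill the gap: s = Ps − Pb = 133 − 97 = 36.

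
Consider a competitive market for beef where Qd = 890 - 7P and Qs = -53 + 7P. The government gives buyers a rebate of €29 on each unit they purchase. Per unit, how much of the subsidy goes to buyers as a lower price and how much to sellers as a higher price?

Pre-subsidy: 890 - 7P = -53 + 7P gives P* = 943/14, Q* = 418.5.
With the rebate, buyers effectively pay Pb = Ps − 29, where Ps is the price sellers receive.
Demand in terms of Ps becomes Qd = 890 − 7(Ps − 29) = 1093 - 7Ps. Setting this equal to supply: 1093 - 7Ps = -53 + 7Ps, so Ps = 573/7.
Buyers pay Pb = 573/7 − 29 = 370/7; Q' = -53 + 7·(573/7) = 520.
Buyers' price falls by P* − Pb = 943/14 − 370/7 = 14.5; sellers' price rises by Ps − P* = 573/7 − 943/14 = 14.5.

Buyers gain €14.5 per unit; sellers gain €14.5 per unit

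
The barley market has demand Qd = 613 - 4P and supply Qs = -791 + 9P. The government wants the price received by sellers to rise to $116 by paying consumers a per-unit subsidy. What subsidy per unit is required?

At a seller price of 116, quantity supplied is -791 + 9·116 = 253.
Buyers absorb 253 only when they pay Pb with 613 − 4·Pb = 253, i.e. Pb = 90.
s = Ps − Pb = 116 − 90 = 26.

Required subsidy s = $26 per unit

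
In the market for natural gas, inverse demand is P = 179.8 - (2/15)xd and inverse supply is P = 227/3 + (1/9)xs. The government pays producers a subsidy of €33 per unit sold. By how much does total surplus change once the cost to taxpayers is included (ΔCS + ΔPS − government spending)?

Pre-subsidy: 179.8 - (2/15)x = 227/3 + (1/9)x gives x* = 426 and P* = 123.
With the subsidy, sellers receive Ps = Pb + 33 for each unit, where Pb is the price buyers pay.
On the curves, Pb = 179.8 - (2/15)x and Ps = 227/3 + (1/9)x; the wedge Ps − Pb = 33 gives 227/3 + (1/9)x − (179.8 - (2/15)x) = 33, so x' = 561.
Then Pb = 179.8 − (2/15)·561 = 105 and Ps = 227/3 + (1/9)·561 = 138.
ΔCS = ½(426 + 561)(123 − 105) = 8883; ΔPS = ½(426 + 561)(138 − 123) = 7402.5.
Government spending = 33 × 561 = 18513.
Net change = 8883 + 7402.5 − 18513 = -2227.5. The loss equals the DWL triangle ½·33·135.

Net change in total surplus = -€2227.5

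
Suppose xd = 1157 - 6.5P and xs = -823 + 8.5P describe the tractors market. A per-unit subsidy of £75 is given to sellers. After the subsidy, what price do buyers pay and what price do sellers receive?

Pre-subsidy: 1157 - 6.5P = -823 + 8.5P gives P* = 132, x* = 299.
With the subsidy, sellers receive Ps = Pb + 75 for each unit, where Pb is the price buyers pay.
Supply in terms of Pb becomes xs = -823 + 8.5(Pb + 75) = -185.5 + 8.5Pb. Setting this equal to demand: 1157 - 6.5Pb = -185.5 + 8.5Pb, so Pb = 89.5.
Sellers receive Ps = 89.5 + 75 = 164.5; x' = 1157 − 6.5·89.5 = 575.25.

Buyers pay £89.5; sellers receive £164.5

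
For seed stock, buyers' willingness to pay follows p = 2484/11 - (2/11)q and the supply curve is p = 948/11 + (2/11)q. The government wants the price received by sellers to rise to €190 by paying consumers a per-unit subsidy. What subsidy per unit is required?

At a seller price of 190, quantity supplied is -474 + 5.5·190 = 571.
Buyers absorb 571 only when they pay pb = 2484/11 − (2/11)·571 = 122.
s = ps − pb = 190 − 122 = 68.

Required subsidy s = €68 per unit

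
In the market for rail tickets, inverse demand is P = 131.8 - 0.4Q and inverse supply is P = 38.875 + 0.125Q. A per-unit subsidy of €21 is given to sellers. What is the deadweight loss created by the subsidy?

Deadweight loss = €420

Pre-subsidy: 131.8 - 0.4Q = 38.875 + 0.125Q gives Q* = 177 and P* = 61.
With the subsidy, sellers receive Ps = Pb + 21 for each unit, where Pb is the price buyers pay.
On the curves, Pb = 131.8 - 0.4Q and Ps = 38.875 + 0.125Q; the wedge Ps − Pb = 21 gives 38.875 + 0.125Q − (131.8 - 0.4Q) = 21, so Q' = 217.
Then Pb = 131.8 − 0.4·217 = 45 and Ps = 38.875 + 0.125·217 = 66.
The subsidy expands output by 217 − 177 = 40 past the efficient level; on those units the gap between marginal cost and willingness to pay runs from 0 up to 21.
DWL = ½ × 21 × 40 = 420.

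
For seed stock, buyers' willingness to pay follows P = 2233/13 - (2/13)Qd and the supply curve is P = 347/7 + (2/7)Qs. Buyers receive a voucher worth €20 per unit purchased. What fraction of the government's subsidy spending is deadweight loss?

DWL / government spending = 91/1294

Pre-subsidy: 2233/13 - (2/13)Q = 347/7 + (2/7)Q gives Q* = 278 and P* = 129.
With the rebate, buyers effectively pay Pb = Ps − 20, where Ps is the price sellers receive.
On the curves, Pb = 2233/13 - (2/13)Q and Ps = 347/7 + (2/7)Q; the wedge Ps − Pb = 20 gives 347/7 + (2/7)Q − (2233/13 - (2/13)Q) = 20, so Q' = 323.5.
Then Pb = 2233/13 − (2/13)·323.5 = 122 and Ps = 347/7 + (2/7)·323.5 = 142.
ΔCS = ½(278 + 323.5)(129 − 122) = 2105.25; ΔPS = ½(278 + 323.5)(142 − 129) = 3909.75.
Government spending = 20 × 323.5 = 6470.
DWL = ½ × 20 × (323.5 − 278) = 455; fraction = 455 / 6470 = 91/1294.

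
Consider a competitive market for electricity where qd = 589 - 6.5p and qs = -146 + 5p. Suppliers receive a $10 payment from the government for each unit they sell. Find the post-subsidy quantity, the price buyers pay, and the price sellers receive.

Pre-subsidy: 589 - 6.5p = -146 + 5p gives p* = 1470/23, q* = 3992/23.
With the subsidy, sellers receive ps = pb + 10 for each unit, where pb is the price buyers pay.
Supply in terms of pb becomes qs = -146 + 5(pb + 10) = -96 + 5pb. Setting this equal to demand: 589 - 6.5pb = -96 + 5pb, so pb = 1370/23.
Sellers receive ps = 1370/23 + 10 = 1600/23; q' = 589 − 6.5·(1370/23) = 4642/23.

q' = 4642/23; buyers pay 1370/23; sellers receive 1600/23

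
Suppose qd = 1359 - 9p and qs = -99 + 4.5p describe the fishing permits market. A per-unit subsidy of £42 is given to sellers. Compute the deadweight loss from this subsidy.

Deadweight loss = £2646

Pre-subsidy: 1359 - 9p = -99 + 4.5p gives p* = 108, q* = 387.
With the subsidy, sellers receive ps = pb + 42 for each unit, where pb is the price buyers pay.
Supply in terms of pb becomes qs = -99 + 4.5(pb + 42) = 90 + 4.5pb. Setting this equal to demand: 1359 - 9pb = 90 + 4.5pb, so pb = 94.
Sellers receive ps = 94 + 42 = 136; q' = 1359 − 9·94 = 513.
The subsidy expands output by 513 − 387 = 126 past the efficient level; on those units the gap between marginal cost and willingness to pay runs from 0 up to 42.
DWL = ½ × 42 × 126 = 2646.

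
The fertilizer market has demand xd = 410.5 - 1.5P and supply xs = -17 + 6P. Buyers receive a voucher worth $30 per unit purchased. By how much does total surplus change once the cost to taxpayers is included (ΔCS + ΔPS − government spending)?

Net change in total surplus = -$540

Pre-subsidy: 410.5 - 1.5P = -17 + 6P gives P* = 57, x* = 325.
With the rebate, buyers effectively pay Pb = Ps − 30, where Ps is the price sellers receive.
Demand in terms of Ps becomes xd = 410.5 − 1.5(Ps − 30) = 455.5 - 1.5Ps. Setting this equal to supply: 455.5 - 1.5Ps = -17 + 6Ps, so Ps = 63.
Buyers pay Pb = 63 − 30 = 33; x' = -17 + 6·63 = 361.
ΔCS = ½(325 + 361)(57 − 33) = 8232; ΔPS = ½(325 + 361)(63 − 57) = 2058.
Government spending = 30 × 361 = 10830.
Net change = 8232 + 2058 − 10830 = -540. The loss equals the DWL triangle ½·30·36.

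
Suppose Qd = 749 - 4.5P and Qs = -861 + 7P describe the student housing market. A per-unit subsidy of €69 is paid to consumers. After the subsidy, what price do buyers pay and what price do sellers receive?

Buyers pay €98; sellers receive €167

Pre-subsidy: 749 - 4.5P = -861 + 7P gives P* = 140, Q* = 119.
With the rebate, buyers effectively pay Pb = Ps − 69, where Ps is the price sellers receive.
Demand in terms of Ps becomes Qd = 749 − 4.5(Ps − 69) = 1059.5 - 4.5Ps. Setting this equal to supply: 1059.5 - 4.5Ps = -861 + 7Ps, so Ps = 167.
Buyers pay Pb = 167 − 69 = 98; Q' = -861 + 7·167 = 308.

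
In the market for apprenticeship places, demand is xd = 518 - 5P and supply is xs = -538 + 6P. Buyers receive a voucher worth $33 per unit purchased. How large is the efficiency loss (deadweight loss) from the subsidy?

Deadweight loss = $1485

Pre-subsidy: 518 - 5P = -538 + 6P gives P* = 96, x* = 38.
With the rebate, buyers effectively pay Pb = Ps − 33, where Ps is the price sellers receive.
Demand in terms of Ps becomes xd = 518 − 5(Ps − 33) = 683 - 5Ps. Setting this equal to supply: 683 - 5Ps = -538 + 6Ps, so Ps = 111.
Buyers pay Pb = 111 − 33 = 78; x' = -538 + 6·111 = 128.
The subsidy expands output by 128 − 38 = 90 past the efficient level; on those units the gap between marginal cost and willingness to pay runs from 0 up to 33.
DWL = ½ × 33 × 90 = 1485.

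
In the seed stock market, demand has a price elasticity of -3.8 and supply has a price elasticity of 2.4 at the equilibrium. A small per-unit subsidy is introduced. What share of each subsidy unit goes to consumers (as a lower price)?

For a small subsidy around the equilibrium, the benefit split depends on the relative slopes, which at a point are proportional to the elasticities.
Buyer share = εs/(εs + |εd|) = 2.4/(2.4 + 3.8) = 12/31; seller share = |εd|/(εs + |εd|) = 19/31.

Consumer share = 12/31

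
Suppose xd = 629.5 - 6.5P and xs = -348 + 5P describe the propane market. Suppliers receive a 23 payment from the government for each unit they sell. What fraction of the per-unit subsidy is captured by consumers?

Pre-subsidy: 629.5 - 6.5P = -348 + 5P gives P* = 85, x* = 77.
With the subsidy, sellers receive Ps = Pb + 23 for each unit, where Pb is the price buyers pay.
Supply in terms of Pb becomes xs = -348 + 5(Pb + 23) = -233 + 5Pb. Setting this equal to demand: 629.5 - 6.5Pb = -233 + 5Pb, so Pb = 75.
Sellers receive Ps = 75 + 23 = 98; x' = 629.5 − 6.5·75 = 142.
Buyers' price falls by P* − Pb = 85 − 75 = 10; sellers' price rises by Ps − P* = 98 − 85 = 13.
So consumers capture 10/23 = 10/23 of each unit of subsidy.

Consumer share = 10/23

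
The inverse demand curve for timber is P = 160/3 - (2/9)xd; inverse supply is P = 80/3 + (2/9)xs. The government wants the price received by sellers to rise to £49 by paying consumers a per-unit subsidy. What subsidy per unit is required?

Required subsidy s = £18 per unit

At a seller price of 49, quantity supplied is -120 + 4.5·49 = 100.5.
Buyers absorb 100.5 only when they pay Pb = 160/3 − (2/9)·100.5 = 31.
s = Ps − Pb = 49 − 31 = 18.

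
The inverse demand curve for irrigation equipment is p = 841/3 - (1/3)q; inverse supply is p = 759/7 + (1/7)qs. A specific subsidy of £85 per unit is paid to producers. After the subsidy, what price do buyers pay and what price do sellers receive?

Buyers pay £100.5; sellers receive £185.5

Pre-subsidy: 841/3 - (1/3)q = 759/7 + (1/7)q gives q* = 361 and p* = 160.
With the subsidy, sellers receive ps = pb + 85 for each unit, where pb is the price buyers pay.
On the curves, pb = 841/3 - (1/3)q and ps = 759/7 + (1/7)q; the wedge ps − pb = 85 gives 759/7 + (1/7)q − (841/3 - (1/3)q) = 85, so q' = 539.5.
Then pb = 841/3 − (1/3)·539.5 = 100.5 and ps = 759/7 + (1/7)·539.5 = 185.5.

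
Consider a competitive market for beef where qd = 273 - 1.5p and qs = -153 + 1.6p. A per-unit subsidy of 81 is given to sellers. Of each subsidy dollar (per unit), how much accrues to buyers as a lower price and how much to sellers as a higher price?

Buyers gain 1296/31 per unit; sellers gain 1215/31 per unit

Pre-subsidy: 273 - 1.5p = -153 + 1.6p gives p* = 4260/31, q* = 2073/31.
With the subsidy, sellers receive ps = pb + 81 for each unit, where pb is the price buyers pay.
Supply in terms of pb becomes qs = -153 + 1.6(pb + 81) = -23.4 + 1.6pb. Setting this equal to demand: 273 - 1.5pb = -23.4 + 1.6pb, so pb = 2964/31.
Sellers receive ps = 2964/31 + 81 = 5475/31; q' = 273 − 1.5·(2964/31) = 4017/31.
Buyers' price falls by p* − pb = 4260/31 − 2964/31 = 1296/31; sellers' price rises by ps − p* = 5475/31 − 4260/31 = 1215/31.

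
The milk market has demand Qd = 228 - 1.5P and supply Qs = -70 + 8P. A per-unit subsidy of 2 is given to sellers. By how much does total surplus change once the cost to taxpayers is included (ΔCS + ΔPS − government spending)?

Net change in total surplus = -48/19

Pre-subsidy: 228 - 1.5P = -70 + 8P gives P* = 596/19, Q* = 3438/19.
With the subsidy, sellers receive Ps = Pb + 2 for each unit, where Pb is the price buyers pay.
Supply in terms of Pb becomes Qs = -70 + 8(Pb + 2) = -54 + 8Pb. Setting this equal to demand: 228 - 1.5Pb = -54 + 8Pb, so Pb = 564/19.
Sellers receive Ps = 564/19 + 2 = 602/19; Q' = 228 − 1.5·(564/19) = 3486/19.
ΔCS = ½(3438/19 + 3486/19)(596/19 − 564/19) = 110784/361; ΔPS = ½(3438/19 + 3486/19)(602/19 − 596/19) = 20772/361.
Government spending = 2 × 3486/19 = 6972/19.
Net change = 110784/361 + 20772/361 − 6972/19 = -48/19. The loss equals the DWL triangle ½·2·48/19.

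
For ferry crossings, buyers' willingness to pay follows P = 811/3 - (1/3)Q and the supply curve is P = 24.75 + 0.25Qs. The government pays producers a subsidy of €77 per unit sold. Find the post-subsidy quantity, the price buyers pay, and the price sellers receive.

Pre-subsidy: 811/3 - (1/3)Q = 24.75 + 0.25Q gives Q* = 421 and P* = 130.
With the subsidy, sellers receive Ps = Pb + 77 for each unit, where Pb is the price buyers pay.
On the curves, Pb = 811/3 - (1/3)Q and Ps = 24.75 + 0.25Q; the wedge Ps − Pb = 77 gives 24.75 + 0.25Q − (811/3 - (1/3)Q) = 77, so Q' = 553.
Then Pb = 811/3 − (1/3)·553 = 86 and Ps = 24.75 + 0.25·553 = 163.

Q' = 553; buyers pay €86; sellers receive €163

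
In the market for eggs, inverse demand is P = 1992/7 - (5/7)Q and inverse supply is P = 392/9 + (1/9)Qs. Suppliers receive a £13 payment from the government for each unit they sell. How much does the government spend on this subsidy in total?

Pre-subsidy: 1992/7 - (5/7)Q = 392/9 + (1/9)Q gives Q* = 292 and P* = 76.
With the subsidy, sellers receive Ps = Pb + 13 for each unit, where Pb is the price buyers pay.
On the curves, Pb = 1992/7 - (5/7)Q and Ps = 392/9 + (1/9)Q; the wedge Ps − Pb = 13 gives 392/9 + (1/9)Q − (1992/7 - (5/7)Q) = 13, so Q' = 307.75.
Then Pb = 1992/7 − (5/7)·307.75 = 64.75 and Ps = 392/9 + (1/9)·307.75 = 77.75.
Government outlay = subsidy × quantity = 13 × 307.75 = 4000.75.

Government cost = £4000.75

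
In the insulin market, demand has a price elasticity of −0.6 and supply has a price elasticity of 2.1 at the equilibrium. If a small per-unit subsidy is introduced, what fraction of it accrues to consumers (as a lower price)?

Consumer share = 7/9

For a small subsidy around the equilibrium, the benefit split depends on the relative slopes, which at a point are proportional to the elasticities.
Buyer share = εs/(εs + |εd|) = 2.1/(2.1 + 0.6) = 7/9; seller share = |εd|/(εs + |εd|) = 2/9.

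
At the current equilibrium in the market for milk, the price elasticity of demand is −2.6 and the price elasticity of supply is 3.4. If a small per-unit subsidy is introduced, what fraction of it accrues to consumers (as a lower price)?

For a small subsidy around the equilibrium, the benefit split depends on the relative slopes, which at a point are proportional to the elasticities.
Buyer share = εs/(εs + |εd|) = 3.4/(3.4 + 2.6) = 17/30; seller share = |εd|/(εs + |εd|) = 13/30.

Consumer share = 17/30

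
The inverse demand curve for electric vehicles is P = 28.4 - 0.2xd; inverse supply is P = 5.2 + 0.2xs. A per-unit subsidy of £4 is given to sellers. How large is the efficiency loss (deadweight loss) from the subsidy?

Pre-subsidy: 28.4 - 0.2x = 5.2 + 0.2x gives x* = 58 and P* = 16.8.
With the subsidy, sellers receive Ps = Pb + 4 for each unit, where Pb is the price buyers pay.
On the curves, Pb = 28.4 - 0.2x and Ps = 5.2 + 0.2x; the wedge Ps − Pb = 4 gives 5.2 + 0.2x − (28.4 - 0.2x) = 4, so x' = 68.
Then Pb = 28.4 − 0.2·68 = 14.8 and Ps = 5.2 + 0.2·68 = 18.8.
The subsidy expands output by 68 − 58 = 10 past the efficient level; on those units the gap between marginal cost and willingness to pay runs from 0 up to 4.
DWL = ½ × 4 × 10 = 20.

Deadweight loss = £20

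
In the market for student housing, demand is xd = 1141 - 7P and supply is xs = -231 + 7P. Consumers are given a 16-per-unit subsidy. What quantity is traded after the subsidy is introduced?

x' = 511

Pre-subsidy: 1141 - 7P = -231 + 7P gives P* = 98, x* = 455.
With the rebate, buyers effectively pay Pb = Ps − 16, where Ps is the price sellers receive.
Demand in terms of Ps becomes xd = 1141 − 7(Ps − 16) = 1253 - 7Ps. Setting this equal to supply: 1253 - 7Ps = -231 + 7Ps, so Ps = 106.
Buyers pay Pb = 106 − 16 = 90; x' = -231 + 7·106 = 511.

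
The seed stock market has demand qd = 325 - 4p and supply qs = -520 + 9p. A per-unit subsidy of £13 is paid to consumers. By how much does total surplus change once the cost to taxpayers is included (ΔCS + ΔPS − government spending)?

Pre-subsidy: 325 - 4p = -520 + 9p gives p* = 65, q* = 65.
With the rebate, buyers effectively pay pb = ps − 13, where ps is the price sellers receive.
Demand in terms of ps becomes qd = 325 − 4(ps − 13) = 377 - 4ps. Setting this equal to supply: 377 - 4ps = -520 + 9ps, so ps = 69.
Buyers pay pb = 69 − 13 = 56; q' = -520 + 9·69 = 101.
ΔCS = ½(65 + 101)(65 − 56) = 747; ΔPS = ½(65 + 101)(69 − 65) = 332.
Government spending = 13 × 101 = 1313.
Net change = 747 + 332 − 1313 = -234. The loss equals the DWL triangle ½·13·36.

Net change in total surplus = -£234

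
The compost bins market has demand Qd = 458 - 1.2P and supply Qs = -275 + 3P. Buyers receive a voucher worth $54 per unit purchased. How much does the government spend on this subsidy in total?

Pre-subsidy: 458 - 1.2P = -275 + 3P gives P* = 3665/21, Q* = 1740/7.
With the rebate, buyers effectively pay Pb = Ps − 54, where Ps is the price sellers receive.
Demand in terms of Ps becomes Qd = 458 − 1.2(Ps − 54) = 522.8 - 1.2Ps. Setting this equal to supply: 522.8 - 1.2Ps = -275 + 3Ps, so Ps = 3989/21.
Buyers pay Pb = 3989/21 − 54 = 2855/21; Q' = -275 + 3·(3989/21) = 2064/7.
Government outlay = subsidy × quantity = 54 × 2064/7 = 111456/7.

Government cost = 111456/7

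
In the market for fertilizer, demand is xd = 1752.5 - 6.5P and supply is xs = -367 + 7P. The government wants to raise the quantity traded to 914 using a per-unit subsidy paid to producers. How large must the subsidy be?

At x = 914, invert demand for the buyer price: Pb = (1752.5 − 914)/6.5 = 129; invert supply for the seller price: Ps = (914 − (-367))/7 = 183.
The subsidy must fill the gap: s = Ps − Pb = 183 − 129 = 54.

Required subsidy s = 54 per unit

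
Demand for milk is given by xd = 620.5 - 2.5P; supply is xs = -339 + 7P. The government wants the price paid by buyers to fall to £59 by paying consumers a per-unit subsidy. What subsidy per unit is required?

At a buyer price of 59, quantity demanded is 620.5 − 2.5·59 = 473.
Sellers supply 473 only when they receive Ps with -339 + 7·Ps = 473, i.e. Ps = 116.
s = Ps − Pb = 116 − 59 = 57.

Required subsidy s = £57 per unit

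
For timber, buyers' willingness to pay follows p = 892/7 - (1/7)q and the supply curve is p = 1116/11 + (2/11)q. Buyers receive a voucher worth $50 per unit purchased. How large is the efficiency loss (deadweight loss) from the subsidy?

Pre-subsidy: 892/7 - (1/7)q = 1116/11 + (2/11)q gives q* = 80 and p* = 116.
With the rebate, buyers effectively pay pb = ps − 50, where ps is the price sellers receive.
On the curves, pb = 892/7 - (1/7)q and ps = 1116/11 + (2/11)q; the wedge ps − pb = 50 gives 1116/11 + (2/11)q − (892/7 - (1/7)q) = 50, so q' = 234.
Then pb = 892/7 − (1/7)·234 = 94 and ps = 1116/11 + (2/11)·234 = 144.
The subsidy expands output by 234 − 80 = 154 past the efficient level; on those units the gap between marginal cost and willingness to pay runs from 0 up to 50.
DWL = ½ × 50 × 154 = 3850.

Deadweight loss = $3850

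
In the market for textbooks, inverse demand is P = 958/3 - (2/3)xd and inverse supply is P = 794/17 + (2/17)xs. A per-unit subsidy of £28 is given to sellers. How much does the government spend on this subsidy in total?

Government cost = £10732.4

Pre-subsidy: 958/3 - (2/3)x = 794/17 + (2/17)x gives x* = 347.6 and P* = 87.6.
With the subsidy, sellers receive Ps = Pb + 28 for each unit, where Pb is the price buyers pay.
On the curves, Pb = 958/3 - (2/3)x and Ps = 794/17 + (2/17)x; the wedge Ps − Pb = 28 gives 794/17 + (2/17)x − (958/3 - (2/3)x) = 28, so x' = 383.3.
Then Pb = 958/3 − (2/3)·383.3 = 63.8 and Ps = 794/17 + (2/17)·383.3 = 91.8.
Government outlay = subsidy × quantity = 28 × 383.3 = 10732.4.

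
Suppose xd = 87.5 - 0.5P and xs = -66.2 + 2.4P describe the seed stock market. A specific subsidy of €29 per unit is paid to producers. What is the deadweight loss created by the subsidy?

Deadweight loss = €174

Pre-subsidy: 87.5 - 0.5P = -66.2 + 2.4P gives P* = 53, x* = 61.
With the subsidy, sellers receive Ps = Pb + 29 for each unit, where Pb is the price buyers pay.
Supply in terms of Pb becomes xs = -66.2 + 2.4(Pb + 29) = 3.4 + 2.4Pb. Setting this equal to demand: 87.5 - 0.5Pb = 3.4 + 2.4Pb, so Pb = 29.
Sellers receive Ps = 29 + 29 = 58; x' = 87.5 − 0.5·29 = 73.
The subsidy expands output by 73 − 61 = 12 past the efficient level; on those units the gap between marginal cost and willingness to pay runs from 0 up to 29.
DWL = ½ × 29 × 12 = 174.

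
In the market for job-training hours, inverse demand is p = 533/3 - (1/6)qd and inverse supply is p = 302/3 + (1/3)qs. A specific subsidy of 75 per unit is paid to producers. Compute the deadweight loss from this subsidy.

Deadweight loss = 5625

Pre-subsidy: 533/3 - (1/6)q = 302/3 + (1/3)q gives q* = 154 and p* = 152.
With the subsidy, sellers receive ps = pb + 75 for each unit, where pb is the price buyers pay.
On the curves, pb = 533/3 - (1/6)q and ps = 302/3 + (1/3)q; the wedge ps − pb = 75 gives 302/3 + (1/3)q − (533/3 - (1/6)q) = 75, so q' = 304.
Then pb = 533/3 − (1/6)·304 = 127 and ps = 302/3 + (1/3)·304 = 202.
The subsidy expands output by 304 − 154 = 150 past the efficient level; on those units the gap between marginal cost and willingness to pay runs from 0 up to 75.
DWL = ½ × 75 × 150 = 5625.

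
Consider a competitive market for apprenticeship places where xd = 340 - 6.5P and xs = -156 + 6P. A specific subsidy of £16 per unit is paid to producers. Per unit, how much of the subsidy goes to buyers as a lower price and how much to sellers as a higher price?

Buyers gain £7.68 per unit; sellers gain £8.32 per unit

Pre-subsidy: 340 - 6.5P = -156 + 6P gives P* = 39.68, x* = 82.08.
With the subsidy, sellers receive Ps = Pb + 16 for each unit, where Pb is the price buyers pay.
Supply in terms of Pb becomes xs = -156 + 6(Pb + 16) = -60 + 6Pb. Setting this equal to demand: 340 - 6.5Pb = -60 + 6Pb, so Pb = 32.
Sellers receive Ps = 32 + 16 = 48; x' = 340 − 6.5·32 = 132.
Buyers' price falls by P* − Pb = 39.68 − 32 = 7.68; sellers' price rises by Ps − P* = 48 − 39.68 = 8.32.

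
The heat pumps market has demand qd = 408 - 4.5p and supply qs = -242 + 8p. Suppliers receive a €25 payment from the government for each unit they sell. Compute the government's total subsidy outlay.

Government cost = €6150

Pre-subsidy: 408 - 4.5p = -242 + 8p gives p* = 52, q* = 174.
With the subsidy, sellers receive ps = pb + 25 for each unit, where pb is the price buyers pay.
Supply in terms of pb becomes qs = -242 + 8(pb + 25) = -42 + 8pb. Setting this equal to demand: 408 - 4.5pb = -42 + 8pb, so pb = 36.
Sellers receive ps = 36 + 25 = 61; q' = 408 − 4.5·36 = 246.
Government outlay = subsidy × quantity = 25 × 246 = 6150.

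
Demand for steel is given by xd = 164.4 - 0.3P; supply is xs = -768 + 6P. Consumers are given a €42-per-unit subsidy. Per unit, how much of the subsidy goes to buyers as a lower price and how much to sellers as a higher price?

Buyers gain €40 per unit; sellers gain €2 per unit

Pre-subsidy: 164.4 - 0.3P = -768 + 6P gives P* = 148, x* = 120.
With the rebate, buyers effectively pay Pb = Ps − 42, where Ps is the price sellers receive.
Demand in terms of Ps becomes xd = 164.4 − 0.3(Ps − 42) = 177 - 0.3Ps. Setting this equal to supply: 177 - 0.3Ps = -768 + 6Ps, so Ps = 150.
Buyers pay Pb = 150 − 42 = 108; x' = -768 + 6·150 = 132.
Buyers' price falls by P* − Pb = 148 − 108 = 40; sellers' price rises by Ps − P* = 150 − 148 = 2.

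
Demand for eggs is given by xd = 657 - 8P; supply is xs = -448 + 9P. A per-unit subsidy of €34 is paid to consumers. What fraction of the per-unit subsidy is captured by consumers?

Pre-subsidy: 657 - 8P = -448 + 9P gives P* = 65, x* = 137.
With the rebate, buyers effectively pay Pb = Ps − 34, where Ps is the price sellers receive.
Demand in terms of Ps becomes xd = 657 − 8(Ps − 34) = 929 - 8Ps. Setting this equal to supply: 929 - 8Ps = -448 + 9Ps, so Ps = 81.
Buyers pay Pb = 81 − 34 = 47; x' = -448 + 9·81 = 281.
Buyers' price falls by P* − Pb = 65 − 47 = 18; sellers' price rises by Ps − P* = 81 − 65 = 16.
So consumers capture 18/34 = 9/17 of each unit of subsidy.

Consumer share = 9/17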